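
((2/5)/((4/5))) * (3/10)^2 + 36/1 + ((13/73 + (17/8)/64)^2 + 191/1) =7930909160073/34924134400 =227.09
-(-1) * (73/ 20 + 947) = 19013/ 20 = 950.65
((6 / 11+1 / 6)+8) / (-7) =-575 / 462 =-1.24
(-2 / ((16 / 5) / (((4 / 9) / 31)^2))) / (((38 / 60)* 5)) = -0.00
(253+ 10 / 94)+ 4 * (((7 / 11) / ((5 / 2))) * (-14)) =617432 / 2585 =238.85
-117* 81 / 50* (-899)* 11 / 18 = 10413117 / 100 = 104131.17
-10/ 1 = -10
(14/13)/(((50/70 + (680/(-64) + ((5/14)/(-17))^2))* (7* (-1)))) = 226576/14595295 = 0.02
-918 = -918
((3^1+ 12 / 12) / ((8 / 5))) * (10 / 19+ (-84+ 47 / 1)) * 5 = -17325 / 38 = -455.92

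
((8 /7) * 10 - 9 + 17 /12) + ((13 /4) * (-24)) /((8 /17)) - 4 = -3484 /21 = -165.90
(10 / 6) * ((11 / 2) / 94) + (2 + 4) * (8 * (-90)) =-4319.90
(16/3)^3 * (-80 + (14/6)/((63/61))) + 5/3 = -8596289/729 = -11791.89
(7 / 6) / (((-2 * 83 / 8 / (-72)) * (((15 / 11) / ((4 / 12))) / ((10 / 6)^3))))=30800 / 6723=4.58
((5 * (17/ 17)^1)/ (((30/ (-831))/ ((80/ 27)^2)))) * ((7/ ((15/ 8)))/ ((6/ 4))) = -19855360/ 6561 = -3026.27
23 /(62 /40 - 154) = -460 /3049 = -0.15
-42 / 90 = -7 / 15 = -0.47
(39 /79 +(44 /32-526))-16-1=-341995 /632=-541.13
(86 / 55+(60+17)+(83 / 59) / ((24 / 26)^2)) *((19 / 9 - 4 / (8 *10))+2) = 27399854431 / 84110400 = 325.76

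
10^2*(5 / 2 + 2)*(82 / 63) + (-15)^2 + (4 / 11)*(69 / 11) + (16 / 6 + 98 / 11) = 2095235 / 2541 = 824.57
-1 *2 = -2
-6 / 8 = -3 / 4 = -0.75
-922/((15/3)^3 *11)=-922/1375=-0.67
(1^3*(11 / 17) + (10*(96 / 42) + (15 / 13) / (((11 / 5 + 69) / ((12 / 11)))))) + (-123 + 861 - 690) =108320818 / 1514513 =71.52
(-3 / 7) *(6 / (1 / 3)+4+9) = -93 / 7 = -13.29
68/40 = 17/10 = 1.70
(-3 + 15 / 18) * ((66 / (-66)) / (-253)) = -13 / 1518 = -0.01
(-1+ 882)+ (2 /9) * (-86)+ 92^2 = 83933 /9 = 9325.89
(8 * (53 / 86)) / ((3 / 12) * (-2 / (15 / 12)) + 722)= 265 / 38786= 0.01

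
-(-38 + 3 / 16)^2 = -1429.79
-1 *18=-18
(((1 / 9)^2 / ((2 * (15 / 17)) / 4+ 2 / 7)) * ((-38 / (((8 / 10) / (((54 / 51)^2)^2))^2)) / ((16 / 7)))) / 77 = -7068165300 / 780874494719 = -0.01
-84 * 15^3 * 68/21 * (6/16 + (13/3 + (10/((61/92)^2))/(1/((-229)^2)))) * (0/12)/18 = 0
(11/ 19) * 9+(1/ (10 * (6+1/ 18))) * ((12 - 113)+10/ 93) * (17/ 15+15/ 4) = -2.93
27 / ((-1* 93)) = -9 / 31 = -0.29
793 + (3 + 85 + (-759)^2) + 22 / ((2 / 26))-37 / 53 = 30594107 / 53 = 577247.30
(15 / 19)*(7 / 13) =105 / 247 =0.43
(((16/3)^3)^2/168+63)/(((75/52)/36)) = 636816752/127575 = 4991.70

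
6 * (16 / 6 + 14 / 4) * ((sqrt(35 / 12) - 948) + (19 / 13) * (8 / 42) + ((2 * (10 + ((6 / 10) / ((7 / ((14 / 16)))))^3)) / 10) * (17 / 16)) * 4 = -48903528803641 / 349440000 + 74 * sqrt(105) / 3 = -139695.53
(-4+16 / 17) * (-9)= 468 / 17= 27.53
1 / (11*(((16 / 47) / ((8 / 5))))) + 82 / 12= 1198 / 165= 7.26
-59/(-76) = 59/76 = 0.78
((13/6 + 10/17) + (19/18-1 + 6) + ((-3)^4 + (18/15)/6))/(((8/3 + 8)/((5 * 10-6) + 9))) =1824737/4080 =447.24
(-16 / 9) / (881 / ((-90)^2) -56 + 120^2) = -14400 / 116187281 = -0.00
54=54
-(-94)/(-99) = -94/99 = -0.95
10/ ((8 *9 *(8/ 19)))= 95/ 288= 0.33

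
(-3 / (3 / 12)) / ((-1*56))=0.21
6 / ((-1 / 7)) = -42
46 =46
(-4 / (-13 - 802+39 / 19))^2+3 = 178935631 / 59644729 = 3.00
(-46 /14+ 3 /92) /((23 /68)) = -35615 /3703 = -9.62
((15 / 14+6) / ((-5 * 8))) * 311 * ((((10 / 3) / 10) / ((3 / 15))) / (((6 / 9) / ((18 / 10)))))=-277101 / 1120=-247.41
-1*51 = -51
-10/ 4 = -5/ 2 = -2.50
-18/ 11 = -1.64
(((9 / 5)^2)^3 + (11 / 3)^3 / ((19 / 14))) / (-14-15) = -563785483 / 232453125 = -2.43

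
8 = 8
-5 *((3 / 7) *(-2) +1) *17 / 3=-85 / 21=-4.05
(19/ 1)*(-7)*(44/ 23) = -254.43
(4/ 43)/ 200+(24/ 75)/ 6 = 347/ 6450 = 0.05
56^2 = 3136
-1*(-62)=62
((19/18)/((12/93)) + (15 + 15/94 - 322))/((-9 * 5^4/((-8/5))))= -202133/2379375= -0.08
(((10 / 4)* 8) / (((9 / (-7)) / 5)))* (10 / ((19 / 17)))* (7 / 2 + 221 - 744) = 61820500 / 171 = 361523.39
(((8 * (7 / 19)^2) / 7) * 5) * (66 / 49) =2640 / 2527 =1.04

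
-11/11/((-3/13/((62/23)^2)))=49972/1587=31.49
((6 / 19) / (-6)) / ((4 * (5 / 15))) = -3 / 76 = -0.04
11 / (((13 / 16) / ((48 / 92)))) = 2112 / 299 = 7.06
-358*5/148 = -895/74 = -12.09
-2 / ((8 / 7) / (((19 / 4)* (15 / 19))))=-105 / 16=-6.56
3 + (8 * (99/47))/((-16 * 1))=183/94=1.95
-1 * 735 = -735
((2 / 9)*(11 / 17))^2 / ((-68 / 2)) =-242 / 397953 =-0.00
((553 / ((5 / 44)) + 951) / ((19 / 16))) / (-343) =-465392 / 32585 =-14.28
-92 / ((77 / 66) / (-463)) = 255576 / 7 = 36510.86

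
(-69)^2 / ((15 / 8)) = 12696 / 5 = 2539.20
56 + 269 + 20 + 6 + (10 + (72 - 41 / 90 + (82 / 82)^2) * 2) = 22774 / 45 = 506.09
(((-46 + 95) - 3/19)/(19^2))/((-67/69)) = -64032/459553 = -0.14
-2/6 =-1/3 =-0.33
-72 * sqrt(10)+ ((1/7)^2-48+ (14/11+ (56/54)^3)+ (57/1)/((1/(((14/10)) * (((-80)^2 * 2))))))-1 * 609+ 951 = 10839741534737/10609137-72 * sqrt(10) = 1021508.72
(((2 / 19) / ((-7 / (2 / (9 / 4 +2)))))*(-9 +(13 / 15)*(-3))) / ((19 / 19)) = 928 / 11305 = 0.08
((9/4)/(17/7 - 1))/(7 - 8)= -63/40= -1.58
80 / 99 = 0.81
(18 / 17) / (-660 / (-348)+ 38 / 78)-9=-196065 / 22916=-8.56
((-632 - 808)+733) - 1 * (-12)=-695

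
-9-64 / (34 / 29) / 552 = -10673 / 1173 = -9.10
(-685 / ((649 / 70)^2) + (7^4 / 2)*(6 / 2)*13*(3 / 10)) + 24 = 118457567797 / 8424020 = 14061.88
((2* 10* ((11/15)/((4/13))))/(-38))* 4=-286/57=-5.02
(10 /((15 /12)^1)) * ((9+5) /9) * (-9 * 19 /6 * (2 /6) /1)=-1064 /9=-118.22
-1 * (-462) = 462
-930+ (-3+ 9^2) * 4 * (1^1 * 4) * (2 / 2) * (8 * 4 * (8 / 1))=318558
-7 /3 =-2.33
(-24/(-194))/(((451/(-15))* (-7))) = 180/306229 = 0.00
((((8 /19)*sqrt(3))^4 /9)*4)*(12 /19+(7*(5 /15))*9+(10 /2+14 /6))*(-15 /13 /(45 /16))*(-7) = 233046016 /22284891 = 10.46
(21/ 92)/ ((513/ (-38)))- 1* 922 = -381715/ 414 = -922.02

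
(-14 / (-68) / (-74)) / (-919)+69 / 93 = 53180909 / 71678324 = 0.74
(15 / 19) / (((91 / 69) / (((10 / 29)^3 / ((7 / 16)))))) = 16560000 / 295180067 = 0.06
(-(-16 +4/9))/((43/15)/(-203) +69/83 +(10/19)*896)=56022925/1701322338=0.03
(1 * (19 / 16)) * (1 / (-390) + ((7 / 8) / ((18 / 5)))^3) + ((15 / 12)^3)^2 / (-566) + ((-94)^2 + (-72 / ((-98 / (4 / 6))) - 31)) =379190289927747523 / 43062905733120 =8805.50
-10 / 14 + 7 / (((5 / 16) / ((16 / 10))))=6147 / 175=35.13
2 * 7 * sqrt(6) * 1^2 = 14 * sqrt(6) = 34.29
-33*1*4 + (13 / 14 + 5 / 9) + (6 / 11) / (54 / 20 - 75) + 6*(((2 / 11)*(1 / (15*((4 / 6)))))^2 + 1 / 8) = -23840868133 / 183714300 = -129.77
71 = 71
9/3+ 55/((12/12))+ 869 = 927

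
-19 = -19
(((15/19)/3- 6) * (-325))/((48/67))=2602.49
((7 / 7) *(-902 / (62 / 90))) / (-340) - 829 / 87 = -520633 / 91698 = -5.68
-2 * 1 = -2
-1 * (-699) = 699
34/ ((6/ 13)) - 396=-967/ 3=-322.33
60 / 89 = 0.67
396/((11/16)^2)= 9216/11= 837.82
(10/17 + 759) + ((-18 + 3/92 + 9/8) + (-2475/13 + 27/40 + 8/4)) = 56424983/101660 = 555.04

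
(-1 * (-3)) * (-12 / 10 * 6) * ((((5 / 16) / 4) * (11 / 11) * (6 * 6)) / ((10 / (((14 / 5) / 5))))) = -1701 / 500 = -3.40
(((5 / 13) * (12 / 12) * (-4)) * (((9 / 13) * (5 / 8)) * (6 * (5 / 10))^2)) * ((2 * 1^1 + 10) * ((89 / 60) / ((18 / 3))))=-12015 / 676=-17.77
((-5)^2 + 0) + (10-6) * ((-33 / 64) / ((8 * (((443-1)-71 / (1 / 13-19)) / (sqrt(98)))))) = 25-4059 * sqrt(2) / 1002560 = 24.99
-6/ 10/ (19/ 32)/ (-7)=96/ 665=0.14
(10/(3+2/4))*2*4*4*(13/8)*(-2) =-2080/7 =-297.14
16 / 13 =1.23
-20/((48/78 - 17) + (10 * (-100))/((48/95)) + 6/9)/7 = 520/363069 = 0.00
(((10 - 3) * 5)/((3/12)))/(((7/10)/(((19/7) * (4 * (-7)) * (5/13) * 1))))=-76000/13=-5846.15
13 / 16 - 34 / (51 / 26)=-793 / 48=-16.52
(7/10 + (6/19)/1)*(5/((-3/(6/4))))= -193/76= -2.54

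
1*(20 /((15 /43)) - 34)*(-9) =-210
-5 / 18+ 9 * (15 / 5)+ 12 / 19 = 9355 / 342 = 27.35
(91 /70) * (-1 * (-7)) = 91 /10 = 9.10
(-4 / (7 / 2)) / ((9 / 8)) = -64 / 63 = -1.02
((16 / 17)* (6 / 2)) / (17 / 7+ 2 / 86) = 2408 / 2091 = 1.15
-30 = -30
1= 1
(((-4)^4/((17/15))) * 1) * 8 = 30720/17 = 1807.06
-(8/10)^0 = -1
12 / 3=4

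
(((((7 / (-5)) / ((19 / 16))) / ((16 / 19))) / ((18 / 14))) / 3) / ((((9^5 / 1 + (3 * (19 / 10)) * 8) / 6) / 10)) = -980 / 2659257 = -0.00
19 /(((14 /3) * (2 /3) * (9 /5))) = 95 /28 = 3.39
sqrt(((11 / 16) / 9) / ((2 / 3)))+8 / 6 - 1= 0.67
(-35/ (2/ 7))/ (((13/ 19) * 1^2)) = -4655/ 26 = -179.04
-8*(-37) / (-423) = -296 / 423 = -0.70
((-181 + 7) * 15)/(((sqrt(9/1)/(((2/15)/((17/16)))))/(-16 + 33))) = -1856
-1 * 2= -2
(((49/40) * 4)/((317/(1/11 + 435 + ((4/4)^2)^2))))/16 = 235053/557920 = 0.42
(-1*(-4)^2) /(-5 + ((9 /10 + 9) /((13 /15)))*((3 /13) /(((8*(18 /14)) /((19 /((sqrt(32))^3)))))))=72916107264*sqrt(2) /5989502457311 + 19166962647040 /5989502457311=3.22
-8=-8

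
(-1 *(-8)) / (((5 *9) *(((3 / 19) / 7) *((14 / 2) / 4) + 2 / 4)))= 608 / 1845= 0.33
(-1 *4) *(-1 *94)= 376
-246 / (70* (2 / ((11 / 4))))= -1353 / 280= -4.83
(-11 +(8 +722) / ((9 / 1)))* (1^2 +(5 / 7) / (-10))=65.10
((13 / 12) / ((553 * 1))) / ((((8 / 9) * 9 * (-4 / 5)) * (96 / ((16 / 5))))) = -13 / 1274112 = -0.00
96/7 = 13.71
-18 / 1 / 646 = -9 / 323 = -0.03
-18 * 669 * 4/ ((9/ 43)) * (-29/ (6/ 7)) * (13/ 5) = 101221484/ 5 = 20244296.80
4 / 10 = 0.40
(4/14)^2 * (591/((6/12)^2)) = 9456/49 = 192.98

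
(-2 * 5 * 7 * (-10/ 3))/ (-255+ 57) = -350/ 297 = -1.18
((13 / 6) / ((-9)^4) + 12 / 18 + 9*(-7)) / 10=-2453801 / 393660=-6.23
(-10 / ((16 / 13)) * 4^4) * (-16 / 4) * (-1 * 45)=-374400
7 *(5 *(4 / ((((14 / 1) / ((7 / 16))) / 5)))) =175 / 8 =21.88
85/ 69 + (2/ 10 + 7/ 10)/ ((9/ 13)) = 1747/ 690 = 2.53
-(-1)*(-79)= -79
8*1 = 8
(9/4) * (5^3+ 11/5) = 286.20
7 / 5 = 1.40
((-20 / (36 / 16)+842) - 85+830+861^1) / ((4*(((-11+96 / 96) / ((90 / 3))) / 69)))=-126224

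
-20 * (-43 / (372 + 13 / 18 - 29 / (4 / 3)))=6192 / 2527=2.45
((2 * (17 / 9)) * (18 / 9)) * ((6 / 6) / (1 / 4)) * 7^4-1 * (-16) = 653216 / 9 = 72579.56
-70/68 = -35/34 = -1.03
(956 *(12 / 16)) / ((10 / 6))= 2151 / 5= 430.20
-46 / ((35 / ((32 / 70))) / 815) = -119968 / 245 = -489.67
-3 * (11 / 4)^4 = -43923 / 256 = -171.57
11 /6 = 1.83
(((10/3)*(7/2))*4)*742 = 103880/3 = 34626.67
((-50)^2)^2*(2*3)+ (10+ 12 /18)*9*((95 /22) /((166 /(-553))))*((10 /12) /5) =37499769.84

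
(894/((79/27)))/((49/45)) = 1086210/3871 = 280.60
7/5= 1.40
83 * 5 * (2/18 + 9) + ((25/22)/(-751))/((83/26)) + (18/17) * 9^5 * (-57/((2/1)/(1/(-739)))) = 480065625713774/77525858421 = 6192.33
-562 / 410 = -281 / 205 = -1.37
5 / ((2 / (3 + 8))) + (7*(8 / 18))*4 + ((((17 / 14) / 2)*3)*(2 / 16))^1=80987 / 2016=40.17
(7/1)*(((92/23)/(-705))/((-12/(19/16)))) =133/33840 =0.00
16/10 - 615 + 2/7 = -21459/35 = -613.11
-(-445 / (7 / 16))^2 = -50694400 / 49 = -1034579.59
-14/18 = -7/9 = -0.78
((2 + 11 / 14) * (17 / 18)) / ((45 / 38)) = 4199 / 1890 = 2.22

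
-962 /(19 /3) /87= -962 /551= -1.75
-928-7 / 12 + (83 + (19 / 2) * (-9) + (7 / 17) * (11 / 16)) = -759533 / 816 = -930.80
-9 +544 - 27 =508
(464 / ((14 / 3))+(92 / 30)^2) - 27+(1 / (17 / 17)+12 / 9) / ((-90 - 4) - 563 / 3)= 21779698 / 266175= 81.82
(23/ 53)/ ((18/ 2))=23/ 477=0.05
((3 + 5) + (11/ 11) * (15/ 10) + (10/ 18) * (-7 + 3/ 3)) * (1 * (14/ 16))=5.40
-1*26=-26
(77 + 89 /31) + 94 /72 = 90593 /1116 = 81.18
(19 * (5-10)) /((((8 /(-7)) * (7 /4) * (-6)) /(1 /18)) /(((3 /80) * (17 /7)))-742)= -1615 /27706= -0.06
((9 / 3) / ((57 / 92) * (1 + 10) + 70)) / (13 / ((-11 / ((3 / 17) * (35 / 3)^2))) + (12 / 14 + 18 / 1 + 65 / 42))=-722568 / 147679099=-0.00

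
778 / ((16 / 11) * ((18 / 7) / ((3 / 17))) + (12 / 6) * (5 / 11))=29953 / 851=35.20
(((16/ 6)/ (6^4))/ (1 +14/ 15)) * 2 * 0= 0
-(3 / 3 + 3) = -4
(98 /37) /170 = 49 /3145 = 0.02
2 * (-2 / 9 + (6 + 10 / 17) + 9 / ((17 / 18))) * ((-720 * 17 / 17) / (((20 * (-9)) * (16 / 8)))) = 9728 / 153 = 63.58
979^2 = 958441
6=6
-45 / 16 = -2.81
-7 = -7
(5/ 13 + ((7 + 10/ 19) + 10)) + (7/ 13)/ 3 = 13405/ 741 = 18.09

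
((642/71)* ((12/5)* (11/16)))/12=3531/2840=1.24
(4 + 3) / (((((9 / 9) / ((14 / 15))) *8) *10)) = 0.08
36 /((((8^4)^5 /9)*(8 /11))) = 891 /2305843009213693952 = 0.00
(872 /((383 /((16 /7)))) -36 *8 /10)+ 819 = 10662391 /13405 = 795.40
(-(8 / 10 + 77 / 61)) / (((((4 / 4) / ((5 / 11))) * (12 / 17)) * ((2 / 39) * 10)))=-139009 / 53680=-2.59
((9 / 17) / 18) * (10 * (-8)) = -40 / 17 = -2.35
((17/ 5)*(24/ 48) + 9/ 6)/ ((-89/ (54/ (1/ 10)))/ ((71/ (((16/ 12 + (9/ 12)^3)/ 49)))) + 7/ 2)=1154248704/ 1262429527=0.91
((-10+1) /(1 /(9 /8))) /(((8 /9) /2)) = -729 /32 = -22.78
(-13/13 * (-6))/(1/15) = 90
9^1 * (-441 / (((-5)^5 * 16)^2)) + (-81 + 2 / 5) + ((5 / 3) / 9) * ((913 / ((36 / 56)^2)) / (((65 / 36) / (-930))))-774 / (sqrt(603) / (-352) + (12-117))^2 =-1420544049846157067430903594733597 / 6738578908694945032500000000 + 262557532160 * sqrt(67) / 23037876610922889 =-210807.66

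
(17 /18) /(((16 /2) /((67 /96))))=1139 /13824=0.08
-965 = -965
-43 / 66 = -0.65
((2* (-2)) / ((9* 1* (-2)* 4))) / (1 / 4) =2 / 9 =0.22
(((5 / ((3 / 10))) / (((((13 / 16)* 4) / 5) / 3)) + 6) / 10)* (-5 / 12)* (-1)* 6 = 539 / 26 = 20.73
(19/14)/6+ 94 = 7915/84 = 94.23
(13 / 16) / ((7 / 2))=13 / 56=0.23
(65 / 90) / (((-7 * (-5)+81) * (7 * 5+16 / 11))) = 143 / 837288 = 0.00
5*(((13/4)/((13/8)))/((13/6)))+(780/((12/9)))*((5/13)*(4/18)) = 54.62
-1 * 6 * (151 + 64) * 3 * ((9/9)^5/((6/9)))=-5805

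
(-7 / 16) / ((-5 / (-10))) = -7 / 8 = -0.88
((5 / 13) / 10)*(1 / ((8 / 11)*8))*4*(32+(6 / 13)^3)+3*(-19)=-56.15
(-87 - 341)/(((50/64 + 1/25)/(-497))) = 170172800/657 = 259014.92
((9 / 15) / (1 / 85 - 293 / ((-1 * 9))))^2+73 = 45311850589 / 620707396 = 73.00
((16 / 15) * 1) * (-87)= -464 / 5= -92.80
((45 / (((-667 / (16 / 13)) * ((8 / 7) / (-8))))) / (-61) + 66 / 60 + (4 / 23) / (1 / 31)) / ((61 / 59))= 2022763139 / 322647910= 6.27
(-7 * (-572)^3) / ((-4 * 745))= -327511184 / 745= -439612.33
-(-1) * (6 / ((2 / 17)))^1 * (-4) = -204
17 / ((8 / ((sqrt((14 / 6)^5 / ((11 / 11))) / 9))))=833*sqrt(21) / 1944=1.96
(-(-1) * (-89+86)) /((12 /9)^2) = -27 /16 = -1.69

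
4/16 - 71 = -283/4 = -70.75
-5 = -5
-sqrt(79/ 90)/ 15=-sqrt(790)/ 450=-0.06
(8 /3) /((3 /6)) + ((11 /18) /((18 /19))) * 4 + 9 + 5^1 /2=3145 /162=19.41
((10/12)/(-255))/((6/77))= -0.04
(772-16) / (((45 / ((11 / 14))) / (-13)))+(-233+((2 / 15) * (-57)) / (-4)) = -4027 / 10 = -402.70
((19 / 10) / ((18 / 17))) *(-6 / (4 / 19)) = -6137 / 120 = -51.14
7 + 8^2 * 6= 391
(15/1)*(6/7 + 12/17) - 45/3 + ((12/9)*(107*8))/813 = 9.85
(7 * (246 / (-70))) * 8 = -984 / 5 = -196.80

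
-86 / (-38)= 43 / 19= 2.26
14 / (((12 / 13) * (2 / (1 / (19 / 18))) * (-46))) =-273 / 1748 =-0.16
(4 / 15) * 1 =4 / 15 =0.27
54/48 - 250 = -1991/8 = -248.88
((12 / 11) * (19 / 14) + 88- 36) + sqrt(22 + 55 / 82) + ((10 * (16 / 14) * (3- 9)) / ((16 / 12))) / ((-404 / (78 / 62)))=13 * sqrt(902) / 82 + 12932068 / 241087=58.40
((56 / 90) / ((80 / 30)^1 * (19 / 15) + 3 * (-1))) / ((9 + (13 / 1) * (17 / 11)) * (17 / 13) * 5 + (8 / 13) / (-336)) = 168168 / 19420613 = 0.01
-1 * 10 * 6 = -60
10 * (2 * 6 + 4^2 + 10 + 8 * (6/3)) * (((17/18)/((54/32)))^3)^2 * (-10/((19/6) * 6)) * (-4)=5062015110348800/144886352214753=34.94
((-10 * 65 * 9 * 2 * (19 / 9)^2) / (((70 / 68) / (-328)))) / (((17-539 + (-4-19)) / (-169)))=35379363136 / 6867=5152084.34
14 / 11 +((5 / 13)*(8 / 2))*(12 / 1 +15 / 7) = 23054 / 1001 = 23.03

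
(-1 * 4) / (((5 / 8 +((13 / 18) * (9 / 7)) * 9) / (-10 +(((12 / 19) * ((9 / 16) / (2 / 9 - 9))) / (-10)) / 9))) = 16810444 / 3775015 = 4.45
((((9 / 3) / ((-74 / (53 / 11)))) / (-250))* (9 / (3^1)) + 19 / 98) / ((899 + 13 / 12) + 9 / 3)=5869869 / 27015286375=0.00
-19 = -19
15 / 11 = 1.36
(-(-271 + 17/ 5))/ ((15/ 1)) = 446/ 25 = 17.84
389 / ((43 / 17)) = 6613 / 43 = 153.79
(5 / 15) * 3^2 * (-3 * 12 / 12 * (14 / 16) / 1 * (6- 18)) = 189 / 2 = 94.50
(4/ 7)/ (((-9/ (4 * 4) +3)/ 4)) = 256/ 273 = 0.94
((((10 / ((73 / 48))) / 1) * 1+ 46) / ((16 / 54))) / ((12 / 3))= 51813 / 1168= 44.36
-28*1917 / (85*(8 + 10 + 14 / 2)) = -53676 / 2125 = -25.26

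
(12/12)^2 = 1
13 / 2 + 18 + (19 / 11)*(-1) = 501 / 22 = 22.77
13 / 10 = 1.30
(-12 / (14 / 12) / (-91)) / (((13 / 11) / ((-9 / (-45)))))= 792 / 41405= 0.02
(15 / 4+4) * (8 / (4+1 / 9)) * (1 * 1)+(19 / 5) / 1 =3493 / 185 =18.88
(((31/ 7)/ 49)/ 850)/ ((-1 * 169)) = -0.00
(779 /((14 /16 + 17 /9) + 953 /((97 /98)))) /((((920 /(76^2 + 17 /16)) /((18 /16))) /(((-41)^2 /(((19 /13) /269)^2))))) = 55646000006699724219 /171460900480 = 324540462.87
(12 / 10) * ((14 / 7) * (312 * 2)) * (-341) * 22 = -56174976 / 5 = -11234995.20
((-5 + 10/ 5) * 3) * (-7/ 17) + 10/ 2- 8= 0.71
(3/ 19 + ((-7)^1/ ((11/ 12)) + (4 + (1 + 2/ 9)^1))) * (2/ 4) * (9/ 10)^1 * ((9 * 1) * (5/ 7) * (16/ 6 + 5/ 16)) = -41379/ 2128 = -19.45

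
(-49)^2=2401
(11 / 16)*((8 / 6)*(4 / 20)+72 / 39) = 1133 / 780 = 1.45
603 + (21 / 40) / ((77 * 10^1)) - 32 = 571.00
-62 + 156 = 94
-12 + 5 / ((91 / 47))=-857 / 91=-9.42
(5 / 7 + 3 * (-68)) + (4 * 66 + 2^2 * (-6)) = 257 / 7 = 36.71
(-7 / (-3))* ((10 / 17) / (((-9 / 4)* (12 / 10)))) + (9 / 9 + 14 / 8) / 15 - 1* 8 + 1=-201731 / 27540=-7.33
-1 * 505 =-505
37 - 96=-59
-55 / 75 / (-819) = 11 / 12285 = 0.00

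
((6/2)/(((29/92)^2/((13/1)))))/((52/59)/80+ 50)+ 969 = 16160306119/16543311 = 976.85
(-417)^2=173889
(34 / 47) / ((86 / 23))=391 / 2021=0.19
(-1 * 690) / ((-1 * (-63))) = -230 / 21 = -10.95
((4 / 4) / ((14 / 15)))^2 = 225 / 196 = 1.15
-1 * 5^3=-125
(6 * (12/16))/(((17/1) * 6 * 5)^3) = 1/29478000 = 0.00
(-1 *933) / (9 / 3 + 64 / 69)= -64377 / 271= -237.55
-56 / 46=-1.22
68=68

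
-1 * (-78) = 78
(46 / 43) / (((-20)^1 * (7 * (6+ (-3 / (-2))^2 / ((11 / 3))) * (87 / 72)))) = -4048 / 4233565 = -0.00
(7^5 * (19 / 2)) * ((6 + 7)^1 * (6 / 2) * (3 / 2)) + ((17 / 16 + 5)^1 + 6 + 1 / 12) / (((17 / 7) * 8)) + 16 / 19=1158519868675 / 124032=9340491.72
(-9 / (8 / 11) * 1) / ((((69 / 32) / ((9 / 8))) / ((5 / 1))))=-1485 / 46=-32.28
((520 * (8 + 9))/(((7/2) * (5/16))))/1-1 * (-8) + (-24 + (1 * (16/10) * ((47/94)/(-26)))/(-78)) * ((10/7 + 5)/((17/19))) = 159235913/20111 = 7917.85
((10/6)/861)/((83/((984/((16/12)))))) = 10/581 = 0.02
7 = 7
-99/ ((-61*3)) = 33/ 61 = 0.54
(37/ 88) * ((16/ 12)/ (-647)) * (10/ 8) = -185/ 170808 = -0.00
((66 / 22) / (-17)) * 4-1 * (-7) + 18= 413 / 17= 24.29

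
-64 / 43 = -1.49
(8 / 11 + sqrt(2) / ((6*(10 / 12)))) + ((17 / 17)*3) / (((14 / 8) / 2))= sqrt(2) / 5 + 320 / 77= 4.44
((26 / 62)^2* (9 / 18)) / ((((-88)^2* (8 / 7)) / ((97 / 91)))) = 1261 / 119071744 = 0.00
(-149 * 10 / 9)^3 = -3307949000 / 729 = -4537652.95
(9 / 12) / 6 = 1 / 8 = 0.12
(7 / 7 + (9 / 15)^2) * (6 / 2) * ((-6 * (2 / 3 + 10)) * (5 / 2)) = -3264 / 5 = -652.80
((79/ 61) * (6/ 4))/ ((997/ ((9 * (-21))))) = -44793/ 121634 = -0.37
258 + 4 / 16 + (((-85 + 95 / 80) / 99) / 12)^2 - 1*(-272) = 2365225657 / 4460544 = 530.25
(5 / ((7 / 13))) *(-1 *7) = -65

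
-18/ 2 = -9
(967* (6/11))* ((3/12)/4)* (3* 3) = 296.69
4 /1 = 4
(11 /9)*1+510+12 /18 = 4607 /9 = 511.89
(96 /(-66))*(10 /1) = -160 /11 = -14.55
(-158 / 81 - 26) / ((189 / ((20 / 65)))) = -9056 / 199017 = -0.05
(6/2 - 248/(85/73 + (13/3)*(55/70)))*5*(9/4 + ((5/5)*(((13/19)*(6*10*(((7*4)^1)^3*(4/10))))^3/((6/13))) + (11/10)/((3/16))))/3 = -10000893826026121763141628491/1153052772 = -8673405128439448184.37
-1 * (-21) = 21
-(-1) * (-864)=-864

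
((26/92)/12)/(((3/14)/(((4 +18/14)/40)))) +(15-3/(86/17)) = 20538523/1424160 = 14.42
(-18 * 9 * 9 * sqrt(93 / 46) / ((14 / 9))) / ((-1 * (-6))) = -2187 * sqrt(4278) / 644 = -222.12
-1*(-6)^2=-36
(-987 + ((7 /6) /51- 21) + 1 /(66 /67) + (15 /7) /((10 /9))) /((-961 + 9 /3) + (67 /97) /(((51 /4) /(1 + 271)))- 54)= 2297017909 /2279262216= 1.01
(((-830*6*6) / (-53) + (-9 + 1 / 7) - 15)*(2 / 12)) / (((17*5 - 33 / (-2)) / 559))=111972731 / 225939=495.59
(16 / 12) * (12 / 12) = 4 / 3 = 1.33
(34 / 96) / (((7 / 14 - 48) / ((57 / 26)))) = -17 / 1040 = -0.02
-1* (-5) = 5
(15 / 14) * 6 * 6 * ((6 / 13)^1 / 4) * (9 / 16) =3645 / 1456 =2.50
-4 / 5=-0.80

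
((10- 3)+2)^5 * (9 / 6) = 177147 / 2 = 88573.50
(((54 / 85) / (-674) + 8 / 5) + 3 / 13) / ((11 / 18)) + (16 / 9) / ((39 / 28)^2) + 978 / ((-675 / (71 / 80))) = 2264267428873 / 862667091000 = 2.62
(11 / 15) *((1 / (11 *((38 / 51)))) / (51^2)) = 1 / 29070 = 0.00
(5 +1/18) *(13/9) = 1183/162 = 7.30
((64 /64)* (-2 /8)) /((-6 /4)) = 1 /6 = 0.17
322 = 322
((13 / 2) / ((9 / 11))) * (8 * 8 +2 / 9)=41327 / 81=510.21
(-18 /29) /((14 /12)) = -108 /203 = -0.53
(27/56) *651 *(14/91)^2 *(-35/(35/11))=-27621/338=-81.72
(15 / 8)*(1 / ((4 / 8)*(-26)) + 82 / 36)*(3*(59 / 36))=151925 / 7488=20.29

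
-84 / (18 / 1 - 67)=12 / 7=1.71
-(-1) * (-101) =-101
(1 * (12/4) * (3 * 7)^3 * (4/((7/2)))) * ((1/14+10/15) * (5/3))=39060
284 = 284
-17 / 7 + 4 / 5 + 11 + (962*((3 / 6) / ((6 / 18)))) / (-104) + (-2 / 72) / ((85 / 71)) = -193927 / 42840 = -4.53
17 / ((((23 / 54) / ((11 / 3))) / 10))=33660 / 23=1463.48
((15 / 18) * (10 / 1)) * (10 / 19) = 250 / 57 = 4.39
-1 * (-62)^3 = 238328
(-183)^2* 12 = 401868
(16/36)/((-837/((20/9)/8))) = -10/67797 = -0.00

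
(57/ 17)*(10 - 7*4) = -1026/ 17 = -60.35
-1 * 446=-446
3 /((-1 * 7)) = -3 /7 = -0.43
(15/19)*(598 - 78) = 7800/19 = 410.53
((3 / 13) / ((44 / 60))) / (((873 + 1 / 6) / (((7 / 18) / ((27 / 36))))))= 140 / 749177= 0.00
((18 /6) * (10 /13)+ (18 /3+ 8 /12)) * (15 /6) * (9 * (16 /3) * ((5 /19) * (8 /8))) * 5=350000 /247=1417.00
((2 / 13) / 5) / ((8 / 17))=17 / 260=0.07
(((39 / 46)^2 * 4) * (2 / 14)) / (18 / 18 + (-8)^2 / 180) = 68445 / 225883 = 0.30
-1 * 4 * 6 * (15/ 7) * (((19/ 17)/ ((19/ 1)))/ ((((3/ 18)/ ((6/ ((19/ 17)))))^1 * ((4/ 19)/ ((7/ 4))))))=-810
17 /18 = 0.94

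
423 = 423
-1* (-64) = 64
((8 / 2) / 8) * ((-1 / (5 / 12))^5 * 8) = -995328 / 3125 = -318.50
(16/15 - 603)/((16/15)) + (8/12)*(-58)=-28943/48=-602.98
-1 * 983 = -983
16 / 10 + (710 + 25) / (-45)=-221 / 15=-14.73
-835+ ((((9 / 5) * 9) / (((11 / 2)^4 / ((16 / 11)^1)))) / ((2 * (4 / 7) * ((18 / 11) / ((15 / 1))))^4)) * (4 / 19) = -10868835 / 13376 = -812.56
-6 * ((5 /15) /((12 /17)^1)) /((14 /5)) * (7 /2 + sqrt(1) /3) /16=-1955 /8064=-0.24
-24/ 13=-1.85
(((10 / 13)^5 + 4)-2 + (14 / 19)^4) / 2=62035120997 / 48387275053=1.28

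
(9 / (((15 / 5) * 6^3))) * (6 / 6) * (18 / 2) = 1 / 8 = 0.12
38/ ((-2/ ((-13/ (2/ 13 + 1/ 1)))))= 3211/ 15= 214.07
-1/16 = -0.06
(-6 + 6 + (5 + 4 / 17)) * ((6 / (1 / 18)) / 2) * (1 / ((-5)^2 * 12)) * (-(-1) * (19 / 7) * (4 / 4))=15219 / 5950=2.56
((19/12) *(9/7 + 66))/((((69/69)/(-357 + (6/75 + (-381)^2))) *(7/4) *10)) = 5399382133/6125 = 881531.78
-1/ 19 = -0.05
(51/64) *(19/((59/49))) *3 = 37.72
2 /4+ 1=3 /2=1.50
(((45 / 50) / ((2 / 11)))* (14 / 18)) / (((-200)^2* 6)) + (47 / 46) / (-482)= -55973189 / 26606400000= -0.00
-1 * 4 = -4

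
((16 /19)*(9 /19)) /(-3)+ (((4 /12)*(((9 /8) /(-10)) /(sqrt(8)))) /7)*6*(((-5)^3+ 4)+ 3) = -48 /361+ 531*sqrt(2) /560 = 1.21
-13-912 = -925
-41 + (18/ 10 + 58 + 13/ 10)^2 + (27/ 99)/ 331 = 1344333961/ 364100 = 3692.21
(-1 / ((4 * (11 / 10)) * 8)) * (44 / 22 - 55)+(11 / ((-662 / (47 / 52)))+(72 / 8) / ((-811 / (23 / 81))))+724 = 4010304215963 / 5527737072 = 725.49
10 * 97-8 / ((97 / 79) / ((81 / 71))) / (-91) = 607966682 / 626717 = 970.08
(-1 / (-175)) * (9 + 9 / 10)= 99 / 1750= 0.06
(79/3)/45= 79/135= 0.59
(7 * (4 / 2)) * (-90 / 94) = -630 / 47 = -13.40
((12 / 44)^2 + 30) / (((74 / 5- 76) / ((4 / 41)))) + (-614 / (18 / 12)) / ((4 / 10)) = -1023.38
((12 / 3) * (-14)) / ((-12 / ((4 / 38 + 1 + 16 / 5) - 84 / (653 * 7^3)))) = 26171266 / 1302735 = 20.09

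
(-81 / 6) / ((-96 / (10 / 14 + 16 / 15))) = 561 / 2240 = 0.25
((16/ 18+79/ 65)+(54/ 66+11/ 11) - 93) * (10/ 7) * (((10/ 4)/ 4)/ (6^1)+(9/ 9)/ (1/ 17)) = -235304347/ 108108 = -2176.57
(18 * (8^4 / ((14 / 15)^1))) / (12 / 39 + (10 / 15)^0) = 7188480 / 119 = 60407.39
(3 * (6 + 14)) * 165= 9900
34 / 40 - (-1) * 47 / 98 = 1303 / 980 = 1.33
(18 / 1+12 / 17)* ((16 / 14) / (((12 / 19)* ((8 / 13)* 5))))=13091 / 1190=11.00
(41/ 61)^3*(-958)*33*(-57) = 124195504158/ 226981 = 547162.56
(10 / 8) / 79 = 5 / 316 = 0.02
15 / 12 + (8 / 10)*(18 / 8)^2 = 53 / 10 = 5.30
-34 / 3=-11.33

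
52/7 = 7.43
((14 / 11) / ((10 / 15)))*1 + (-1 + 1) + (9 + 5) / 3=217 / 33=6.58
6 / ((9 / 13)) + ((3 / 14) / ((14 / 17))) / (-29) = 8.66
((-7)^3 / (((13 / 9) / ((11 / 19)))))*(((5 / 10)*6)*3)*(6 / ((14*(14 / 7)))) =-265.14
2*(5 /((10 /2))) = 2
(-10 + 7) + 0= -3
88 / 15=5.87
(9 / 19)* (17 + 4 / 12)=156 / 19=8.21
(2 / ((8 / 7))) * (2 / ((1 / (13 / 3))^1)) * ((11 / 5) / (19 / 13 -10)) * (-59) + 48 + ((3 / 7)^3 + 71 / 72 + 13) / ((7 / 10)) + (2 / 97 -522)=-346399792037 / 1551094020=-223.33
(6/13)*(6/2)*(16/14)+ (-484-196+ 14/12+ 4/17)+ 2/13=-6282631/9282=-676.86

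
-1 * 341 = -341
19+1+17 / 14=297 / 14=21.21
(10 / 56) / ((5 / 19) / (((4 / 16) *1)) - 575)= -19 / 61068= -0.00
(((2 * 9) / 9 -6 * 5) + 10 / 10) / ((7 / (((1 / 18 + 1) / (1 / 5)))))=-285 / 14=-20.36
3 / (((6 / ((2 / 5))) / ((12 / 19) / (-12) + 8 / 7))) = 29 / 133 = 0.22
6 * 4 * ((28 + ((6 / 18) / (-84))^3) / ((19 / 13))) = 5825094899 / 12669048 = 459.79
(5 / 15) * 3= 1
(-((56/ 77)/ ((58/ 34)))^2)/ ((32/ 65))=-37570/ 101761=-0.37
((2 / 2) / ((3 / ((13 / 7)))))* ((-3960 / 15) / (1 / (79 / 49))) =-90376 / 343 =-263.49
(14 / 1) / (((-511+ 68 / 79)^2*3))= 87374 / 4872511803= 0.00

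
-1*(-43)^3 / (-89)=-79507 / 89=-893.34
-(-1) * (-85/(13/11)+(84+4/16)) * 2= 641/26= 24.65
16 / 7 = 2.29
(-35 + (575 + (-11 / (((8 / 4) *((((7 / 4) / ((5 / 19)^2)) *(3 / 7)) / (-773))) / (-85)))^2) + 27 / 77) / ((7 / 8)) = 804457567041640984 / 632187171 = 1272499038.17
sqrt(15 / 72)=0.46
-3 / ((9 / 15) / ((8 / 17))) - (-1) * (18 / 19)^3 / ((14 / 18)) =-1028224 / 816221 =-1.26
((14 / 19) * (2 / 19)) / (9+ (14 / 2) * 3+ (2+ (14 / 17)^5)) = 9938999 / 4149085632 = 0.00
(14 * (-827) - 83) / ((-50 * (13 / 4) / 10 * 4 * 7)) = 897 / 35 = 25.63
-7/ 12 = -0.58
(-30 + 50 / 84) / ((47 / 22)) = -13585 / 987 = -13.76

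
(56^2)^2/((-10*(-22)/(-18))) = -44255232/55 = -804640.58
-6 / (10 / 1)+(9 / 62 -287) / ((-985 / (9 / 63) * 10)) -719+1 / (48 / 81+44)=-944803491 / 1313005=-719.57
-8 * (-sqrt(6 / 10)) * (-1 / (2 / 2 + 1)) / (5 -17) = sqrt(15) / 15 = 0.26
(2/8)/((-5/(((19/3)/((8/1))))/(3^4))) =-513/160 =-3.21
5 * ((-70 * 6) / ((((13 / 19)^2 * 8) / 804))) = -76189050 / 169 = -450822.78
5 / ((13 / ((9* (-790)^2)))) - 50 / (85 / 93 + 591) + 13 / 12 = 1159497203107 / 536718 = 2160347.15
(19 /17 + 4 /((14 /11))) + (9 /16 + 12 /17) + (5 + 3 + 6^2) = 94303 /1904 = 49.53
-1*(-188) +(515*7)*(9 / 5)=6677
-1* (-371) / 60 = 371 / 60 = 6.18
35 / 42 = 5 / 6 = 0.83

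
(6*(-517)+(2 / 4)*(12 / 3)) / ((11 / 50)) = -155000 / 11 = -14090.91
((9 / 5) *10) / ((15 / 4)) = 4.80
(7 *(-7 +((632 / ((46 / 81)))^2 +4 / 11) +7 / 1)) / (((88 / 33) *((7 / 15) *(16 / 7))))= 567528372495 / 186208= 3047819.49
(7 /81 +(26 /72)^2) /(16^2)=281 /331776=0.00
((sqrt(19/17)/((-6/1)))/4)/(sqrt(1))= -sqrt(323)/408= -0.04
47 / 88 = 0.53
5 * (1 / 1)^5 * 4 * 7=140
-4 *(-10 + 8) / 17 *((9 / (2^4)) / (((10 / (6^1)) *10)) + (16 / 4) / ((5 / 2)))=1307 / 1700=0.77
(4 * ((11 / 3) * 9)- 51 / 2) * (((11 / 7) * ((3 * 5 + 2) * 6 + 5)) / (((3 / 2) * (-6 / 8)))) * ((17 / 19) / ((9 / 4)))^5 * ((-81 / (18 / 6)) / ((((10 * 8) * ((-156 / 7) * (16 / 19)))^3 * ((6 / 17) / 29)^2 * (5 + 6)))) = -128462583515866229 / 165738535294205952000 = -0.00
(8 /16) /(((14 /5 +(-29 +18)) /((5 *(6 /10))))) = -15 /82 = -0.18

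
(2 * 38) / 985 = 0.08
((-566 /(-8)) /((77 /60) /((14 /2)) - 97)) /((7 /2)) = -0.21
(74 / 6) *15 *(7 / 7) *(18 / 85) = 666 / 17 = 39.18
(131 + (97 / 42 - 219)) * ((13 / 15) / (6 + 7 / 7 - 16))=46787 / 5670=8.25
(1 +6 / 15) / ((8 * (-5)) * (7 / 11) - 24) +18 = 48883 / 2720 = 17.97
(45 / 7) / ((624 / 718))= 7.40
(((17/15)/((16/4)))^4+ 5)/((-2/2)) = -64883521/12960000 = -5.01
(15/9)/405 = 1/243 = 0.00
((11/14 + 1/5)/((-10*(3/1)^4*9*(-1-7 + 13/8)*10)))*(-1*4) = -92/10843875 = -0.00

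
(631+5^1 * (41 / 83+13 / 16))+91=967491 / 1328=728.53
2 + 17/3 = 7.67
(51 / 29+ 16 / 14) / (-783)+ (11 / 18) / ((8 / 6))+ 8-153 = -183802739 / 1271592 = -144.55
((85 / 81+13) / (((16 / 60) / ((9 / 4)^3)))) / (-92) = -76815 / 11776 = -6.52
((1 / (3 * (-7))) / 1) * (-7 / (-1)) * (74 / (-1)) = 74 / 3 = 24.67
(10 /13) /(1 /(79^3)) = 4930390 /13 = 379260.77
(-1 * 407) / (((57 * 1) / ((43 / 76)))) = -17501 / 4332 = -4.04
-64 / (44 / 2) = -32 / 11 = -2.91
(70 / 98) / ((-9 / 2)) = -10 / 63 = -0.16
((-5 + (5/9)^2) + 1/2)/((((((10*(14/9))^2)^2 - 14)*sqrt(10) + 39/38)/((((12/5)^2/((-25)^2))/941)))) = 38503971835056/31317956791879511749304046875 - 2196153904386036672*sqrt(10)/31317956791879511749304046875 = -0.00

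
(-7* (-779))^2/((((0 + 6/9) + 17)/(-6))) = -10098750.23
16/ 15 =1.07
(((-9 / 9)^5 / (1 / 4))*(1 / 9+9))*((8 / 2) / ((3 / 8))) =-10496 / 27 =-388.74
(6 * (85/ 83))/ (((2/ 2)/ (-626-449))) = -548250/ 83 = -6605.42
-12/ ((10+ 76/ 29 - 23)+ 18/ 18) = 87/ 68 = 1.28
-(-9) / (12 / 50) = 75 / 2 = 37.50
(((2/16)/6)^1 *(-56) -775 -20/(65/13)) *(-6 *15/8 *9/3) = 26330.62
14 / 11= 1.27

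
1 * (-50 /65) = -10 /13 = -0.77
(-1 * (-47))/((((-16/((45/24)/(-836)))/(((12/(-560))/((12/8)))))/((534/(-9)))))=4183/749056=0.01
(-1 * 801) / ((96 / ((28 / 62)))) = -1869 / 496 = -3.77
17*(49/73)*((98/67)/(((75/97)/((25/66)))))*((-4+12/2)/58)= 3959249/14042061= 0.28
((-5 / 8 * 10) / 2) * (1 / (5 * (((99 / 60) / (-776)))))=9700 / 33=293.94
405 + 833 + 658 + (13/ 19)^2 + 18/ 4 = 1372499/ 722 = 1900.97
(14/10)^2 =49/25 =1.96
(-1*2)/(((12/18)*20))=-0.15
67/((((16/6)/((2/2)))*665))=201/5320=0.04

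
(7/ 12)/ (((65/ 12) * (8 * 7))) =1/ 520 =0.00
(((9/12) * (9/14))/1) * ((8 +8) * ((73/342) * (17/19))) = 3723/2527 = 1.47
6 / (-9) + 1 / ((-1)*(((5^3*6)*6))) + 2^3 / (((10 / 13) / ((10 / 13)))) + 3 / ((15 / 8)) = 40199 / 4500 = 8.93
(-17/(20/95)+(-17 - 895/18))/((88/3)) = -5309/1056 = -5.03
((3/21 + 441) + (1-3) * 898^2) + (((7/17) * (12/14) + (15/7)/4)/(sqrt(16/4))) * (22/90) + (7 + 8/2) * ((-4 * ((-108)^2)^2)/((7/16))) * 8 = -521042294810683/4760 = -109462666977.03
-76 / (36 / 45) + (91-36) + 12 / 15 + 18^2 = 1424 / 5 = 284.80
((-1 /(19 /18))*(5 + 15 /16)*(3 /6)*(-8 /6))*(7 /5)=21 /4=5.25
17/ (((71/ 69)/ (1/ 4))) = 1173/ 284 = 4.13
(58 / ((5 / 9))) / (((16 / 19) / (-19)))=-94221 / 40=-2355.52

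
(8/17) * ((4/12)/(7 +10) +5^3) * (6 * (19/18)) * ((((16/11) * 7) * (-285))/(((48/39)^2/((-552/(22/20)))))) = 12525586964800/34969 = 358191168.31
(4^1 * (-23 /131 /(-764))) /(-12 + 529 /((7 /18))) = 161 /236148198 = 0.00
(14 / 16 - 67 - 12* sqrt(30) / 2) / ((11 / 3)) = -1587 / 88 - 18* sqrt(30) / 11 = -27.00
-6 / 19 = -0.32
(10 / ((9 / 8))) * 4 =320 / 9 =35.56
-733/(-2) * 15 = 10995/2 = 5497.50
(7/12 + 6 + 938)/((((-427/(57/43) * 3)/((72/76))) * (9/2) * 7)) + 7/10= 2585717/3855810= 0.67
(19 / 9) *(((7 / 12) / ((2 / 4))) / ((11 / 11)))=133 / 54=2.46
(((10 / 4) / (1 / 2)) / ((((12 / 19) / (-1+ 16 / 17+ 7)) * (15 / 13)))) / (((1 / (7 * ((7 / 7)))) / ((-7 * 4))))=-1428154 / 153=-9334.34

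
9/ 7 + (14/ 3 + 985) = 20810/ 21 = 990.95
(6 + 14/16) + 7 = 111/8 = 13.88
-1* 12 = -12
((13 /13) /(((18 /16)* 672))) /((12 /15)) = 5 /3024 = 0.00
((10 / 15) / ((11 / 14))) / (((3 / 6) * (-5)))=-56 / 165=-0.34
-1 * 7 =-7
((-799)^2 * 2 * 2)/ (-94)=-27166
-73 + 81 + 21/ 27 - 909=-8102/ 9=-900.22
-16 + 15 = -1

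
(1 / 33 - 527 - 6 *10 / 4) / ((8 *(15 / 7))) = -25039 / 792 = -31.61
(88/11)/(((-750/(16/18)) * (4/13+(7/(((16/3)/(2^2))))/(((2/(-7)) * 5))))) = 3328/1181925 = 0.00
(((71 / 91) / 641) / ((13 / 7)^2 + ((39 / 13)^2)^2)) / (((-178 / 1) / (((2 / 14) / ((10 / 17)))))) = -1207 / 61377878120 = -0.00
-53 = -53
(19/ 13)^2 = 361/ 169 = 2.14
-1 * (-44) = 44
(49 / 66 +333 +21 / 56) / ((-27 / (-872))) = 9614563 / 891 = 10790.76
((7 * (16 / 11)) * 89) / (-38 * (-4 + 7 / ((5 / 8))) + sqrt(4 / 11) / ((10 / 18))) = -378784 / 114363-4984 * sqrt(11) / 1257993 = -3.33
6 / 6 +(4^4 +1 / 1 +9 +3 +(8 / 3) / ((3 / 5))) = 2470 / 9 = 274.44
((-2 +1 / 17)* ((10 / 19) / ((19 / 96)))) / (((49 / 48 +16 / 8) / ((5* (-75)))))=114048000 / 177973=640.82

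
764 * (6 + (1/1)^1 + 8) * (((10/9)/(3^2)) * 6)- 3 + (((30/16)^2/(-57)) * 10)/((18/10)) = 46432909/5472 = 8485.55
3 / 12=1 / 4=0.25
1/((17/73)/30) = 2190/17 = 128.82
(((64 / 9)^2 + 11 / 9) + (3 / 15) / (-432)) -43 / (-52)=4432421 / 84240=52.62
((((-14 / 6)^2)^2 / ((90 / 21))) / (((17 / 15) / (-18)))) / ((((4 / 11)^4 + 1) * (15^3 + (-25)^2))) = -246071287 / 9116964000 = -0.03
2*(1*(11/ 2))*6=66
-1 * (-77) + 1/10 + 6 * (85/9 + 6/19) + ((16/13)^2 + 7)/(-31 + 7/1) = 52136347/385320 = 135.31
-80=-80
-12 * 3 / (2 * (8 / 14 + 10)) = -63 / 37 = -1.70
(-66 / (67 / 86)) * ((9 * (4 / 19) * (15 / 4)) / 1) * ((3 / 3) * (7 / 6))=-893970 / 1273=-702.25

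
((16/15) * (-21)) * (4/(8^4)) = -7/320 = -0.02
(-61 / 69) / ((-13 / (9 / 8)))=183 / 2392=0.08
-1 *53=-53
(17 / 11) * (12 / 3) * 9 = 612 / 11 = 55.64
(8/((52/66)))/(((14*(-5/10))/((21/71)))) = -396/923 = -0.43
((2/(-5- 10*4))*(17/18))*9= -17/45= -0.38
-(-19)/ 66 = 19/ 66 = 0.29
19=19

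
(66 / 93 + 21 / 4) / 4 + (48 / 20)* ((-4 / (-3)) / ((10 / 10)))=11631 / 2480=4.69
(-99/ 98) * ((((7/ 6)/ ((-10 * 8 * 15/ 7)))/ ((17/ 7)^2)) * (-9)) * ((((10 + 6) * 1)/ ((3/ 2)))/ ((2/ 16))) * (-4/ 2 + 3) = -6468/ 7225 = -0.90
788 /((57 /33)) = 8668 /19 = 456.21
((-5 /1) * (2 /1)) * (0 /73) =0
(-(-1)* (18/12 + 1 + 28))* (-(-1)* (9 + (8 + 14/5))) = 6039/10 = 603.90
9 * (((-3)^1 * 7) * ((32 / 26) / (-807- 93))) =84 / 325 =0.26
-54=-54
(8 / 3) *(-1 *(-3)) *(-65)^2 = 33800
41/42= 0.98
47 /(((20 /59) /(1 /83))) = 2773 /1660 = 1.67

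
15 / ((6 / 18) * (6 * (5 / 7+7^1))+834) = 35 / 1982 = 0.02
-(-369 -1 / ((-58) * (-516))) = 11043433 / 29928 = 369.00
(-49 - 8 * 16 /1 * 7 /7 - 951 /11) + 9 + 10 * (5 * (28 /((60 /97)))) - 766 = 41015 /33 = 1242.88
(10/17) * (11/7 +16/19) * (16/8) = 6420/2261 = 2.84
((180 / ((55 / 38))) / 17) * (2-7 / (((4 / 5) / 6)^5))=-908960931 / 748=-1215188.41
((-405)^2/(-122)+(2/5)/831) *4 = -1363047262/253455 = -5377.87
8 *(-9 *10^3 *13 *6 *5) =-28080000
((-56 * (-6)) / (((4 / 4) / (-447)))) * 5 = -750960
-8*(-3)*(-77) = -1848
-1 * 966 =-966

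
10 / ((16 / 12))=15 / 2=7.50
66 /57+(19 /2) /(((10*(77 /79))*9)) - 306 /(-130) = 3.62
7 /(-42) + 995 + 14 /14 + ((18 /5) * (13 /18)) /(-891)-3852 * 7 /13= -124902203 /115830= -1078.32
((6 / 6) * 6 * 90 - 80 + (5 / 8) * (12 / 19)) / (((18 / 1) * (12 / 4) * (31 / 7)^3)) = 6000785 / 61131132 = 0.10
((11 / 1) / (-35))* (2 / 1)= -22 / 35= -0.63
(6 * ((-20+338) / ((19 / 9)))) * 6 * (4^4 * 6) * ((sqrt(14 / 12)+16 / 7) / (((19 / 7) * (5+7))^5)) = 1781542 * sqrt(42) / 47045881+24432576 / 47045881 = 0.76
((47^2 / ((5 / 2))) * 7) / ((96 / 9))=46389 / 80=579.86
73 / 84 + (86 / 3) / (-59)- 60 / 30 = -2671 / 1652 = -1.62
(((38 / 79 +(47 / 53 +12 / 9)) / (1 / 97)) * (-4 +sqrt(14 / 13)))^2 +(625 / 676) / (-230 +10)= 1833890185568823553 / 1564323425808 - 86651398230152 * sqrt(182) / 2051123373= 602394.30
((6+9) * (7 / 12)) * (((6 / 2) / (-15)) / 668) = -0.00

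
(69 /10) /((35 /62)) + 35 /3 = 12542 /525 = 23.89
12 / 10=6 / 5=1.20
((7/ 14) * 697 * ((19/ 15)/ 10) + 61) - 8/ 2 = 30343/ 300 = 101.14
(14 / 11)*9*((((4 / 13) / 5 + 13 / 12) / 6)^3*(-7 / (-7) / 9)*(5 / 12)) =4984853699 / 1353042662400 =0.00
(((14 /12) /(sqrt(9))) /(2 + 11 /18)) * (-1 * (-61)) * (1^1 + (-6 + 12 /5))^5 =-158542111 /146875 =-1079.44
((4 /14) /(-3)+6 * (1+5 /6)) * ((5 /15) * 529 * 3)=121141 /21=5768.62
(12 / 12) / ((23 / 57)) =57 / 23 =2.48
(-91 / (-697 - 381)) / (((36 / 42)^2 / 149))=13559 / 792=17.12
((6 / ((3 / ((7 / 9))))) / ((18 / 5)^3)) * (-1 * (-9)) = 875 / 2916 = 0.30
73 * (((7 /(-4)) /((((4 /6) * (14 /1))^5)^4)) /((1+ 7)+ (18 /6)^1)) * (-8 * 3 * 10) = 3818028919095 /34466348950323492746178854912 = 0.00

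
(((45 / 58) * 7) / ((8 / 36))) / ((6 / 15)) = 14175 / 232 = 61.10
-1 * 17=-17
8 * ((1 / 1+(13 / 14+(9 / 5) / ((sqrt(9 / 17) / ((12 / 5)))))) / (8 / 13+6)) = 702 / 301+1872 * sqrt(17) / 1075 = 9.51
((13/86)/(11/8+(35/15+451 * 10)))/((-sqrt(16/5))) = -3 * sqrt(5)/358319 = -0.00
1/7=0.14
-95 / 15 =-19 / 3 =-6.33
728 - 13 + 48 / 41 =29363 / 41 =716.17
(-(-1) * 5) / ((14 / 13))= 65 / 14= 4.64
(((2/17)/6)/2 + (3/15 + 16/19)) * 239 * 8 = 9744508/4845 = 2011.25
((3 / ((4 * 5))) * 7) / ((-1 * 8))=-21 / 160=-0.13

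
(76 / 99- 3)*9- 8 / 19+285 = 55278 / 209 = 264.49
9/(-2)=-9/2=-4.50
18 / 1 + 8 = 26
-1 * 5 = -5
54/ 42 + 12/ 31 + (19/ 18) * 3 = 6301/ 1302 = 4.84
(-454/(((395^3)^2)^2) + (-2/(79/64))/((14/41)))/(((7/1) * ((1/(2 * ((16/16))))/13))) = -12458771906599020471640843750082628/706905283337898807541652587890625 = -17.62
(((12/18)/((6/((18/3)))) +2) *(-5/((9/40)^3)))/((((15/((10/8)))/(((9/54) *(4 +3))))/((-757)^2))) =-1283629760000/19683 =-65215148.10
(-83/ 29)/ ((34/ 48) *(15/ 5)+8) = -664/ 2349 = -0.28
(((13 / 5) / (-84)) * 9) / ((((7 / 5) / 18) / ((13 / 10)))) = -4563 / 980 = -4.66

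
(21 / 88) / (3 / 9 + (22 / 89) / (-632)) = 63279 / 88286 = 0.72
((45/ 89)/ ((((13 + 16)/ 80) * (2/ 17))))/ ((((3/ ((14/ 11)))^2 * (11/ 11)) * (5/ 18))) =2399040/ 312301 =7.68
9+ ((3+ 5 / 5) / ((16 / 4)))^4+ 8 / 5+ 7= 93 / 5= 18.60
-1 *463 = -463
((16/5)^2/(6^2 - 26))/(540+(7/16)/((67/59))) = 137216/72411625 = 0.00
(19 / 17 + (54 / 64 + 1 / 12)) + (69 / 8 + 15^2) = 235.67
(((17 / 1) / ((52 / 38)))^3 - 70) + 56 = 33452203 / 17576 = 1903.29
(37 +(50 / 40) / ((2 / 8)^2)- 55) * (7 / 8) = 7 / 4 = 1.75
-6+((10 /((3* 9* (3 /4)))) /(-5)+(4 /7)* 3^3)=9.33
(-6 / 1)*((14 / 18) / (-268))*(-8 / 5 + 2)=7 / 1005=0.01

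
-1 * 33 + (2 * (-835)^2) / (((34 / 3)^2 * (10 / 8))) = 2500473 / 289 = 8652.16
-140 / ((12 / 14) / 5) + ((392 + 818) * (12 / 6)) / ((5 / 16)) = 20782 / 3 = 6927.33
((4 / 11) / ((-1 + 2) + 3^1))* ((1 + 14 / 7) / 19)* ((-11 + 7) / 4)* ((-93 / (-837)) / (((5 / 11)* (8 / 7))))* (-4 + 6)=-7 / 1140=-0.01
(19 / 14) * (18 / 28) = 171 / 196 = 0.87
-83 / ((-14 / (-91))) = -1079 / 2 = -539.50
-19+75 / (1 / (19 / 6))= 437 / 2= 218.50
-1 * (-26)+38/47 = 1260/47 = 26.81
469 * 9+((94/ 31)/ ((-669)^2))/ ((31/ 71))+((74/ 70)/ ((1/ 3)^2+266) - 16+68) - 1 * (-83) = 157049823987132043/ 36053645592825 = 4356.00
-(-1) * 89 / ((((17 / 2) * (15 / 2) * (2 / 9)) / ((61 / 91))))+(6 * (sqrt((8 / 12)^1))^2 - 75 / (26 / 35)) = -1434847 / 15470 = -92.75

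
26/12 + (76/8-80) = -205/3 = -68.33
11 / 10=1.10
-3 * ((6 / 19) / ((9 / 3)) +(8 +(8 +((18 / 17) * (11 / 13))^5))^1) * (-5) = 2506500102364470 / 10016476336919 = 250.24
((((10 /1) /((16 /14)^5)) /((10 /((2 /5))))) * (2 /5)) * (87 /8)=1462209 /1638400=0.89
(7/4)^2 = 49/16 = 3.06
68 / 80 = 17 / 20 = 0.85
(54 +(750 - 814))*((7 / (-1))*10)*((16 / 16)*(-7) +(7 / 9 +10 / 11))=-3719.19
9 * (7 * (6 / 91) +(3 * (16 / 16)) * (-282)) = -98928 / 13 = -7609.85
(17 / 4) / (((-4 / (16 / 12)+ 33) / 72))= 51 / 5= 10.20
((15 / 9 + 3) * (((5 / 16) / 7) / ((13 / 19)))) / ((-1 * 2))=-95 / 624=-0.15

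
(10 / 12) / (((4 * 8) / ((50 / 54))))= 125 / 5184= 0.02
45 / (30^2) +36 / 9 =81 / 20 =4.05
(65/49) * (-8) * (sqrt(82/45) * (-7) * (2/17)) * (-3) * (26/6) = -2704 * sqrt(410)/357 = -153.37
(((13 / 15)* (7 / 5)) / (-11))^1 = -91 / 825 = -0.11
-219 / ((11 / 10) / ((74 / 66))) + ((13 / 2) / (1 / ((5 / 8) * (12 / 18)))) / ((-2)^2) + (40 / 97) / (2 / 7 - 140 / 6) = -250774375 / 1126752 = -222.56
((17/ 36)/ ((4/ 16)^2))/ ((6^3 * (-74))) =-17/ 35964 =-0.00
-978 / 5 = -195.60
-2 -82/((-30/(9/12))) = 1/20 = 0.05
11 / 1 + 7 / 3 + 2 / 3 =14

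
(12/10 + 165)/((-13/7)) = -89.49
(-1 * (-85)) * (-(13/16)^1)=-1105/16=-69.06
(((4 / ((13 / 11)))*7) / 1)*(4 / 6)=616 / 39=15.79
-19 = -19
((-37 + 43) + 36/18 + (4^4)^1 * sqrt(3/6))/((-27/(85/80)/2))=-272 * sqrt(2)/27-17/27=-14.88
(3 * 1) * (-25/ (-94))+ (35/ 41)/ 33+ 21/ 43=7175717/ 5468826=1.31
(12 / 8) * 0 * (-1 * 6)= 0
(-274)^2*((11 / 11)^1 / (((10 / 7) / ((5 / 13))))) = 262766 / 13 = 20212.77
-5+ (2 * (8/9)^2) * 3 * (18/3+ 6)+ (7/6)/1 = 955/18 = 53.06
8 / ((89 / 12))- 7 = -527 / 89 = -5.92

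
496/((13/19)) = 9424/13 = 724.92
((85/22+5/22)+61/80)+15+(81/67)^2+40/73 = 6304685727/288373360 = 21.86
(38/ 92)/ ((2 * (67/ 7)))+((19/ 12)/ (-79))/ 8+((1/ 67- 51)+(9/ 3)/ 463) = -275744788217/ 5411055072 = -50.96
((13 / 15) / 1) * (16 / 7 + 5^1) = 221 / 35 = 6.31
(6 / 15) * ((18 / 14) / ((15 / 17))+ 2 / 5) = 26 / 35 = 0.74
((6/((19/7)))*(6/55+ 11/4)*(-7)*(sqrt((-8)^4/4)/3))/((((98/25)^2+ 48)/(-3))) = 46231500/2069309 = 22.34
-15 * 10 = -150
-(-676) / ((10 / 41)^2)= 284089 / 25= 11363.56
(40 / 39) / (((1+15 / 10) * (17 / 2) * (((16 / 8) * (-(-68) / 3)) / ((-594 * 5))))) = -11880 / 3757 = -3.16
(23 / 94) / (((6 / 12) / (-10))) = -230 / 47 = -4.89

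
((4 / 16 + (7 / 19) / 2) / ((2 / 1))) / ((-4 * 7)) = -33 / 4256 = -0.01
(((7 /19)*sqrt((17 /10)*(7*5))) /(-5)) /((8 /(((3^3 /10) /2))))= -189*sqrt(238) /30400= -0.10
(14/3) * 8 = 112/3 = 37.33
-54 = -54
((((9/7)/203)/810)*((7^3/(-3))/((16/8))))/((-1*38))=7/595080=0.00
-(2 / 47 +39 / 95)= -2023 / 4465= -0.45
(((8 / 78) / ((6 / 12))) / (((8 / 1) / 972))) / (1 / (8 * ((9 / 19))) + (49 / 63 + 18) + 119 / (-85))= 38880 / 27521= 1.41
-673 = -673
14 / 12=1.17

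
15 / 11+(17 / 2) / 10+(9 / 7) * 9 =21229 / 1540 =13.79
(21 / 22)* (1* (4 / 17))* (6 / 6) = 42 / 187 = 0.22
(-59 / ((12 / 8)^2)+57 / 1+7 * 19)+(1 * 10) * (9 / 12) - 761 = -10615 / 18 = -589.72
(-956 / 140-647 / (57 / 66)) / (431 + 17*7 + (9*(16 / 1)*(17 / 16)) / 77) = -5530041 / 4037785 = -1.37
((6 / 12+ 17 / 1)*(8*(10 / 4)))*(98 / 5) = 6860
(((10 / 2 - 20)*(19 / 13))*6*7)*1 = -920.77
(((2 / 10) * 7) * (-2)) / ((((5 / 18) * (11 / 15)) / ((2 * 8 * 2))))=-24192 / 55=-439.85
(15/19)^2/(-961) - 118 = -40936903/346921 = -118.00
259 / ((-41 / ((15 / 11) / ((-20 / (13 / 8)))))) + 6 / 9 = 59167 / 43296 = 1.37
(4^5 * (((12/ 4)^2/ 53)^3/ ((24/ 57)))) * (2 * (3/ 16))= 664848/ 148877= 4.47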